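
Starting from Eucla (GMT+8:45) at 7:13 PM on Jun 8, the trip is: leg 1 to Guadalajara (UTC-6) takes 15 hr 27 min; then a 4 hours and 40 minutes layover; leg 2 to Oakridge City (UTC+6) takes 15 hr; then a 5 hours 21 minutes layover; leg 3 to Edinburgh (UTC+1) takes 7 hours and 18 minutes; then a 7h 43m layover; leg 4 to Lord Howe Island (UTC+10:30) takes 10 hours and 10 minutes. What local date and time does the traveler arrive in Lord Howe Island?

2:37 PM on Jun 11

Convert departure to UTC: 7:13 PM − 8:45 = 10:28 AM UTC on Jun 8.
Add 15 hours 27 minutes leg 1 → 1:55 AM UTC (Jun 9).
Add 4 hours 40 minutes layover in Guadalajara → 6:35 AM UTC.
Add 15 hours leg 2 → 9:35 PM UTC.
Add 5 hours 21 minutes layover in Oakridge City → 2:56 AM UTC (Jun 10).
Add 7 hours and 18 minutes leg 3 → 10:14 AM UTC.
Add 7 hours and 43 minutes layover in Edinburgh → 5:57 PM UTC.
Add 10 hours and 10 minutes leg 4 → 4:07 AM UTC (Jun 11).
Lord Howe Island is UTC+10:30, so local arrival = 4:07 AM + 10:30 = 2:37 PM on Jun 11.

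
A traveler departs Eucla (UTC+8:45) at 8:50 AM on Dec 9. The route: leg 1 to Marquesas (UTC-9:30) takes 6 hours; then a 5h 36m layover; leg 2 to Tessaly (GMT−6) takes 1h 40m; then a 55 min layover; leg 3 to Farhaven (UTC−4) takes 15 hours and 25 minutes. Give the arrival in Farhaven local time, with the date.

1:41 AM on Dec 10

Convert departure to UTC: 8:50 AM − 8:45 = 12:05 AM UTC on Dec 9.
Add 6 hours leg 1 → 6:05 AM UTC.
Add 5 hours 36 minutes layover in Marquesas → 11:41 AM UTC.
Add 1 hour 40 minutes leg 2 → 1:21 PM UTC.
Add 55 minutes layover in Tessaly → 2:16 PM UTC.
Add 15 hours 25 minutes leg 3 → 5:41 AM UTC (Dec 10).
Farhaven is UTC−4:00, so local arrival = 5:41 AM − 4:00 = 1:41 AM on Dec 10.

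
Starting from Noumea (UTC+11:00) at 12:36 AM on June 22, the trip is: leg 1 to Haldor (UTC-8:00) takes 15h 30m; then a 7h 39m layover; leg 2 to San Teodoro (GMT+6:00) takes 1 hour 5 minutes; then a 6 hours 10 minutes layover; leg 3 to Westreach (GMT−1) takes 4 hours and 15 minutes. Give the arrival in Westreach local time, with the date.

11:15 PM on June 22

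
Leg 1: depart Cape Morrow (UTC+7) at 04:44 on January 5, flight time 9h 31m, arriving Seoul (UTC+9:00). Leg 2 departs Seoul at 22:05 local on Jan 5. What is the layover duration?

5 hours 50 minutes

Convert departure to UTC: 04:44 − 7:00 = 21:44 UTC on Jan 4.
Add 9 hours and 31 minutes flight time → 07:15 UTC (Jan 5).
Seoul is UTC+9:00, so local arrival = 07:15 + 9:00 = 16:15 on Jan 5.
Layover = 22:05 − 16:15 = 5 hours 50 minutes.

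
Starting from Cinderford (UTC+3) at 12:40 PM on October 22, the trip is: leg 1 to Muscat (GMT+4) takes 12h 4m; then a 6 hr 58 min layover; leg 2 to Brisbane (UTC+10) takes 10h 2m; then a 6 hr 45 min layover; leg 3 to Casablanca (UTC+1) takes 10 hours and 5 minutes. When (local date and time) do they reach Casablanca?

Convert departure to UTC: 12:40 PM − 3:00 = 9:40 AM UTC on Oct 22.
Add 12 hours 4 minutes leg 1 → 9:44 PM UTC.
Add 6 hours and 58 minutes layover in Muscat → 4:42 AM UTC (Oct 23).
Add 10 hours and 2 minutes leg 2 → 2:44 PM UTC.
Add 6 hours and 45 minutes layover in Brisbane → 9:29 PM UTC.
Add 10 hours 5 minutes leg 3 → 7:34 AM UTC (Oct 24).
Casablanca is UTC+1:00, so local arrival = 7:34 AM + 1:00 = 8:34 AM on Oct 24.

8:34 AM on Oct 24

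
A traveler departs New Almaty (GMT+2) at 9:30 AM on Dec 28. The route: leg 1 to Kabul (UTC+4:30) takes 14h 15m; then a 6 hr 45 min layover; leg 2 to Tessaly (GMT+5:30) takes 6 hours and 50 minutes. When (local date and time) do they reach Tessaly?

Convert departure to UTC: 9:30 AM − 2:00 = 7:30 AM UTC on Dec 28.
Add 14 hours 15 minutes leg 1 → 9:45 PM UTC.
Add 6 hours 45 minutes layover in Kabul → 4:30 AM UTC (Dec 29).
Add 6 hours 50 minutes leg 2 → 11:20 AM UTC.
Tessaly is UTC+5:30, so local arrival = 11:20 AM + 5:30 = 4:50 PM on Dec 29.

4:50 PM on Dec 29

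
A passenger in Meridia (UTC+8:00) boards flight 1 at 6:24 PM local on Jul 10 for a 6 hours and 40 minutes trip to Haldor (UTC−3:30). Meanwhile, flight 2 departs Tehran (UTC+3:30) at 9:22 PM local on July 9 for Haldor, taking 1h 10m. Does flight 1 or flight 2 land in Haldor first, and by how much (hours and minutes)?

Flight 1 in UTC: 6:24 PM − 8:00 = 10:24 AM on Jul 10.
+6 hours 40 minutes → arrive 5:04 PM UTC on Jul 10.
Flight 2 in UTC: 9:22 PM − 3:30 = 5:52 PM on Jul 9.
+1 hour and 10 minutes → arrive 7:02 PM UTC on Jul 9.
Flight 2 lands earlier by 22 hours 2 minutes.

the second, by 22 hours 2 minutes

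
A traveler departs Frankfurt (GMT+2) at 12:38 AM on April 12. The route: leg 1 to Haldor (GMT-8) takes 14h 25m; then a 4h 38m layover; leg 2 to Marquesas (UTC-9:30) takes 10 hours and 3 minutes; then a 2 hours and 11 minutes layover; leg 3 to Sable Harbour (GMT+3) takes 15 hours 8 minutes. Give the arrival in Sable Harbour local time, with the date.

12:03 AM on April 14

Convert departure to UTC: 12:38 AM − 2:00 = 10:38 PM UTC on Apr 11.
Add 14 hours 25 minutes leg 1 → 1:03 PM UTC (Apr 12).
Add 4 hours and 38 minutes layover in Haldor → 5:41 PM UTC.
Add 10 hours 3 minutes leg 2 → 3:44 AM UTC (Apr 13).
Add 2 hours 11 minutes layover in Marquesas → 5:55 AM UTC.
Add 15 hours 8 minutes leg 3 → 9:03 PM UTC.
Sable Harbour is UTC+3:00, so local arrival = 9:03 PM + 3:00 = 12:03 AM on Apr 14.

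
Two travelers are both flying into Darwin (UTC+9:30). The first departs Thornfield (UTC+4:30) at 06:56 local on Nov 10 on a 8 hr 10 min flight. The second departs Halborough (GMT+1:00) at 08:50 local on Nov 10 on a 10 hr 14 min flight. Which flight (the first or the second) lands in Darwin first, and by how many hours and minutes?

Flight 1 in UTC: 06:56 − 4:30 = 02:26 on Nov 10.
+8 hours 10 minutes → arrive 10:36 UTC on Nov 10.
Flight 2 in UTC: 08:50 − 1:00 = 07:50 on Nov 10.
+10 hours and 14 minutes → arrive 18:04 UTC on Nov 10.
Flight 1 lands earlier by 7 hours 28 minutes.

the first, by 7 hours 28 minutes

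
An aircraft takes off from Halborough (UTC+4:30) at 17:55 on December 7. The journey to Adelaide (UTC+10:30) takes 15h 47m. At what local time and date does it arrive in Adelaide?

Convert departure to UTC: 17:55 − 4:30 = 13:25 UTC on Dec 7.
Add 15 hours and 47 minutes travel time → 05:12 UTC (Dec 8).
Adelaide is UTC+10:30, so local arrival = 05:12 + 10:30 = 15:42 on Dec 8.

15:42 on December 8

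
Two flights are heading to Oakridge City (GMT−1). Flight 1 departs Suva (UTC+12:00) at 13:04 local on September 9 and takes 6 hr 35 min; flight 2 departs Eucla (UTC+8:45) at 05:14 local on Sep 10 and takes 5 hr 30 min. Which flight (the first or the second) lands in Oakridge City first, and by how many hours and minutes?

Flight 1 in UTC: 13:04 − 12:00 = 01:04 on Sep 9.
+6 hours and 35 minutes → arrive 07:39 UTC on Sep 9.
Flight 2 in UTC: 05:14 − 8:45 = 20:29 on Sep 9.
+5 hours and 30 minutes → arrive 01:59 UTC on Sep 10.
Flight 1 lands earlier by 18 hours 20 minutes.

the first, by 18 hours 20 minutes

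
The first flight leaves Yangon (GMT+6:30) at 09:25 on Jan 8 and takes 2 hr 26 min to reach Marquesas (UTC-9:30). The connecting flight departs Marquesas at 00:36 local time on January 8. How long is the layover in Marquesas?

Convert departure to UTC: 09:25 − 6:30 = 02:55 UTC on Jan 8.
Add 2 hours 26 minutes flight time → 05:21 UTC.
Marquesas is UTC−9:30, so local arrival = 05:21 − 9:30 = 19:51 on Jan 7.
Layover = 00:36 − 19:51 (+1 day) = 4 hours 45 minutes.

4 hours 45 minutes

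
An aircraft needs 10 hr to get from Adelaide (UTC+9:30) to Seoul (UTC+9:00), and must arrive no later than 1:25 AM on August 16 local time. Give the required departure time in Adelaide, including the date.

Target arrival in UTC: 1:25 AM − 9:00 = 4:25 PM on Aug 15.
Subtract 10 hours → departure 6:25 AM UTC on Aug 15.
Adelaide is UTC+9:30: 6:25 AM + 9:30 = 3:55 PM on Aug 15.

3:55 PM on August 15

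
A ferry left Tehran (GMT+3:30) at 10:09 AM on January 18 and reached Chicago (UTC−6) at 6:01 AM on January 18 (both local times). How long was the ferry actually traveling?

5 hours 22 minutes

Departure in UTC: 10:09 AM − 3:30 = 6:39 AM on Jan 18.
Arrival in UTC: 6:01 AM + 6:00 = 12:01 PM on Jan 18.
Elapsed = 12:01 PM − 6:39 AM = 5 hours 22 minutes.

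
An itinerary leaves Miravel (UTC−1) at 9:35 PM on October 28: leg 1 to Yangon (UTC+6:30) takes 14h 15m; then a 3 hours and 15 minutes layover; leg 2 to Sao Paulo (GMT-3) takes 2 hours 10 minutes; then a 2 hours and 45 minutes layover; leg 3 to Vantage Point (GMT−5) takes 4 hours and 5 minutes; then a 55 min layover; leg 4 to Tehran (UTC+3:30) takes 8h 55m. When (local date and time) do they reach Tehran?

2:25 PM on October 30

Convert departure to UTC: 9:35 PM + 1:00 = 10:35 PM UTC on Oct 28.
Add 14 hours 15 minutes leg 1 → 12:50 PM UTC (Oct 29).
Add 3 hours and 15 minutes layover in Yangon → 4:05 PM UTC.
Add 2 hours 10 minutes leg 2 → 6:15 PM UTC.
Add 2 hours 45 minutes layover in Sao Paulo → 9:00 PM UTC.
Add 4 hours and 5 minutes leg 3 → 1:05 AM UTC (Oct 30).
Add 55 minutes layover in Vantage Point → 2:00 AM UTC.
Add 8 hours and 55 minutes leg 4 → 10:55 AM UTC.
Tehran is UTC+3:30, so local arrival = 10:55 AM + 3:30 = 2:25 PM on Oct 30.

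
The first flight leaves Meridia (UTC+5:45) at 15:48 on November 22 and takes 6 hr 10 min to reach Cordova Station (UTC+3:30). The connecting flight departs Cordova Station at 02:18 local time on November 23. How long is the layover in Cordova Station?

Convert departure to UTC: 15:48 − 5:45 = 10:03 UTC on Nov 22.
Add 6 hours and 10 minutes flight time → 16:13 UTC.
Cordova Station is UTC+3:30, so local arrival = 16:13 + 3:30 = 19:43 on Nov 22.
Layover = 02:18 − 19:43 (+1 day) = 6 hours 35 minutes.

6 hours 35 minutes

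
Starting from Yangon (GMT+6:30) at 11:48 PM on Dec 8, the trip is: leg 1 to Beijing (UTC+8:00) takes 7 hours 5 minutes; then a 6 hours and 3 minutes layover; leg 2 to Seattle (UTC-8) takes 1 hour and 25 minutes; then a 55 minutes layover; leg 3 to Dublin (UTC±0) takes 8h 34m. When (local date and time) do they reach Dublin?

5:20 PM on December 9

Convert departure to UTC: 11:48 PM − 6:30 = 5:18 PM UTC on Dec 8.
Add 7 hours 5 minutes leg 1 → 12:23 AM UTC (Dec 9).
Add 6 hours and 3 minutes layover in Beijing → 6:26 AM UTC.
Add 1 hour 25 minutes leg 2 → 7:51 AM UTC.
Add 55 minutes layover in Seattle → 8:46 AM UTC.
Add 8 hours 34 minutes leg 3 → 5:20 PM UTC.
Dublin is UTC+0, so local arrival is the same: 5:20 PM on Dec 9.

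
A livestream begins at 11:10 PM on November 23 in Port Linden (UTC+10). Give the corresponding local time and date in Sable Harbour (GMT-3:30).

In UTC: 11:10 PM − 10:00 = 1:10 PM on Nov 23.
Sable Harbour is UTC−3:30: 1:10 PM − 3:30 = 9:40 AM on Nov 23.

9:40 AM on Nov 23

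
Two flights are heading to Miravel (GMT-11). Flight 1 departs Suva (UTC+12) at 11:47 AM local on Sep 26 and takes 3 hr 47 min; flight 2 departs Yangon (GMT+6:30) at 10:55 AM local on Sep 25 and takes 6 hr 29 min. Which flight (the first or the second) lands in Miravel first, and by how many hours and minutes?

the second, by 16 hours 40 minutes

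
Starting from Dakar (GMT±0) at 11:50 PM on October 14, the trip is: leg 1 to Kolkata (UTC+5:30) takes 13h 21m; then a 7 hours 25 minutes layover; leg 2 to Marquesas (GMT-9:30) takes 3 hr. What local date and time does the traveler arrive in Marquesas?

Dakar is at UTC+0, so departure is already 11:50 PM UTC on Oct 14.
Add 13 hours and 21 minutes leg 1 → 1:11 PM UTC (Oct 15).
Add 7 hours 25 minutes layover in Kolkata → 8:36 PM UTC.
Add 3 hours leg 2 → 11:36 PM UTC.
Marquesas is UTC−9:30, so local arrival = 11:36 PM − 9:30 = 2:06 PM on Oct 15.

2:06 PM on Oct 15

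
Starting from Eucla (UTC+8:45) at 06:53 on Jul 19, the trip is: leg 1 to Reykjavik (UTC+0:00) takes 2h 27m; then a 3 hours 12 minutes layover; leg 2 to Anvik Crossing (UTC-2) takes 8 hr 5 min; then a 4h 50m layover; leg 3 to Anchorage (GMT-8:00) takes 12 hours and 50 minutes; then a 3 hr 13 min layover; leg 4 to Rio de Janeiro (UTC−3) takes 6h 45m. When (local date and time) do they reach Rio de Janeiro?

Convert departure to UTC: 06:53 − 8:45 = 22:08 UTC on Jul 18.
Add 2 hours 27 minutes leg 1 → 00:35 UTC (Jul 19).
Add 3 hours and 12 minutes layover in Reykjavik → 03:47 UTC.
Add 8 hours and 5 minutes leg 2 → 11:52 UTC.
Add 4 hours and 50 minutes layover in Anvik Crossing → 16:42 UTC.
Add 12 hours 50 minutes leg 3 → 05:32 UTC (Jul 20).
Add 3 hours 13 minutes layover in Anchorage → 08:45 UTC.
Add 6 hours 45 minutes leg 4 → 15:30 UTC.
Rio de Janeiro is UTC−3:00, so local arrival = 15:30 − 3:00 = 12:30 on Jul 20.

12:30 on July 20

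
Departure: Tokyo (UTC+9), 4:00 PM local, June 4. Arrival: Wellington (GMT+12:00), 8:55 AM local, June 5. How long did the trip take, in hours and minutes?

Departure in UTC: 4:00 PM − 9:00 = 7:00 AM on Jun 4.
Arrival in UTC: 8:55 AM − 12:00 = 8:55 PM on Jun 4.
Elapsed = 8:55 PM − 7:00 AM = 13 hours 55 minutes.

13 hours 55 minutes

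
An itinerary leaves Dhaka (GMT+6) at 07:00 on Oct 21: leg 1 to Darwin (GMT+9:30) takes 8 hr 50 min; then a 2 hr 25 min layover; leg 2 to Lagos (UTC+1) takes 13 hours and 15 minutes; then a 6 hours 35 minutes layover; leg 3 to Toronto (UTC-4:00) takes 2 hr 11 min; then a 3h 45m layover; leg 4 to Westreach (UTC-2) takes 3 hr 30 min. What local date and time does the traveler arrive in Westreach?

15:31 on October 22

Convert departure to UTC: 07:00 − 6:00 = 01:00 UTC on Oct 21.
Add 8 hours and 50 minutes leg 1 → 09:50 UTC.
Add 2 hours 25 minutes layover in Darwin → 12:15 UTC.
Add 13 hours and 15 minutes leg 2 → 01:30 UTC (Oct 22).
Add 6 hours 35 minutes layover in Lagos → 08:05 UTC.
Add 2 hours and 11 minutes leg 3 → 10:16 UTC.
Add 3 hours and 45 minutes layover in Toronto → 14:01 UTC.
Add 3 hours and 30 minutes leg 4 → 17:31 UTC.
Westreach is UTC−2:00, so local arrival = 17:31 − 2:00 = 15:31 on Oct 22.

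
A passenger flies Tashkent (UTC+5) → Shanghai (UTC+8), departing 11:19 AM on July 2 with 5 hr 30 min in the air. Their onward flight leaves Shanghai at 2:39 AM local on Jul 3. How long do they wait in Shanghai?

Convert departure to UTC: 11:19 AM − 5:00 = 6:19 AM UTC on Jul 2.
Add 5 hours 30 minutes flight time → 11:49 AM UTC.
Shanghai is UTC+8:00, so local arrival = 11:49 AM + 8:00 = 7:49 PM on Jul 2.
Layover = 2:39 AM − 7:49 PM (+1 day) = 6 hours 50 minutes.

6 hours 50 minutes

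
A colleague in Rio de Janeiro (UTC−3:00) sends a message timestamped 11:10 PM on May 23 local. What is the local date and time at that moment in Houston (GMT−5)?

9:10 PM on May 23

In UTC: 11:10 PM + 3:00 = 2:10 AM on May 24.
Houston is UTC−5:00: 2:10 AM − 5:00 = 9:10 PM on May 23.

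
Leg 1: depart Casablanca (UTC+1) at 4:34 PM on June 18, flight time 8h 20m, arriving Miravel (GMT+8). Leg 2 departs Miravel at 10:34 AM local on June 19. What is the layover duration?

Convert departure to UTC: 4:34 PM − 1:00 = 3:34 PM UTC on Jun 18.
Add 8 hours and 20 minutes flight time → 11:54 PM UTC.
Miravel is UTC+8:00, so local arrival = 11:54 PM + 8:00 = 7:54 AM on Jun 19.
Layover = 10:34 AM − 7:54 AM = 2 hours 40 minutes.

2 hours 40 minutes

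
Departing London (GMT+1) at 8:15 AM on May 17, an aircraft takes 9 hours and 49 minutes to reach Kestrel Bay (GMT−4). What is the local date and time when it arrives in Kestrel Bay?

Convert departure to UTC: 8:15 AM − 1:00 = 7:15 AM UTC on May 17.
Add 9 hours 49 minutes travel time → 5:04 PM UTC.
Kestrel Bay is UTC−4:00, so local arrival = 5:04 PM − 4:00 = 1:04 PM on May 17.

1:04 PM on May 17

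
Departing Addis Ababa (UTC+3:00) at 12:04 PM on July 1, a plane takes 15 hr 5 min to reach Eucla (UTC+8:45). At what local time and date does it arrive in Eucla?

Convert departure to UTC: 12:04 PM − 3:00 = 9:04 AM UTC on Jul 1.
Add 15 hours and 5 minutes travel time → 12:09 AM UTC (Jul 2).
Eucla is UTC+8:45, so local arrival = 12:09 AM + 8:45 = 8:54 AM on Jul 2.

8:54 AM on July 2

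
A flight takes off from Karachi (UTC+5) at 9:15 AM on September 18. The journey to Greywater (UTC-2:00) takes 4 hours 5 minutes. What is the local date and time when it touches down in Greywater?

Convert departure to UTC: 9:15 AM − 5:00 = 4:15 AM UTC on Sep 18.
Add 4 hours and 5 minutes travel time → 8:20 AM UTC.
Greywater is UTC−2:00, so local arrival = 8:20 AM − 2:00 = 6:20 AM on Sep 18.

6:20 AM on September 18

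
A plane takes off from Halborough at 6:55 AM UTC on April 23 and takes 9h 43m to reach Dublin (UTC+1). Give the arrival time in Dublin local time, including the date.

Departure is given in UTC: 6:55 AM on Apr 23.
Add 9 hours 43 minutes → 4:38 PM UTC.
Dublin is UTC+1:00: 4:38 PM + 1:00 = 5:38 PM on Apr 23.

5:38 PM on Apr 23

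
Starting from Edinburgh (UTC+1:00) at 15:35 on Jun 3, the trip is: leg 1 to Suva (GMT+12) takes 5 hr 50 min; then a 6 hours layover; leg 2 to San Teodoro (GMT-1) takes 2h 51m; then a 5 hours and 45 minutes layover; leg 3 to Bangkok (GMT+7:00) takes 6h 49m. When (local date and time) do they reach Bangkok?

00:50 on June 5

Convert departure to UTC: 15:35 − 1:00 = 14:35 UTC on Jun 3.
Add 5 hours and 50 minutes leg 1 → 20:25 UTC.
Add 6 hours layover in Suva → 02:25 UTC (Jun 4).
Add 2 hours and 51 minutes leg 2 → 05:16 UTC.
Add 5 hours 45 minutes layover in San Teodoro → 11:01 UTC.
Add 6 hours 49 minutes leg 3 → 17:50 UTC.
Bangkok is UTC+7:00, so local arrival = 17:50 + 7:00 = 00:50 on Jun 5.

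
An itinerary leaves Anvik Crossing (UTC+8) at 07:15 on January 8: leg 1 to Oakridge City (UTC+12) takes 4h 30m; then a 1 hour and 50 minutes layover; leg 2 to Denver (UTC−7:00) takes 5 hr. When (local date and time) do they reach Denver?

03:35 on January 8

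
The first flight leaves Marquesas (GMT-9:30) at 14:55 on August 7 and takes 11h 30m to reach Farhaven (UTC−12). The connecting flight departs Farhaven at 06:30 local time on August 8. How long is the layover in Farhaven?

6 hours 35 minutes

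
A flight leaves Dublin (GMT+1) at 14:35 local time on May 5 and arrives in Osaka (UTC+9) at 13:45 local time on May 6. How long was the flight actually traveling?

15 hours 10 minutes

Departure in UTC: 14:35 − 1:00 = 13:35 on May 5.
Arrival in UTC: 13:45 − 9:00 = 04:45 on May 6.
Elapsed = 04:45 − 13:35 (+1 day) = 15 hours 10 minutes.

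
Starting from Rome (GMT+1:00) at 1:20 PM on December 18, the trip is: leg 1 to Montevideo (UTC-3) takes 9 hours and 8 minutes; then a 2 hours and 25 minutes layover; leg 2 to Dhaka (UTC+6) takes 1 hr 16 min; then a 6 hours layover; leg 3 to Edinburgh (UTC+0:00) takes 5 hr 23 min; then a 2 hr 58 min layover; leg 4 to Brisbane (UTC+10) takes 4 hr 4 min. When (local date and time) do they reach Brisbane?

5:34 AM on December 20

Convert departure to UTC: 1:20 PM − 1:00 = 12:20 PM UTC on Dec 18.
Add 9 hours 8 minutes leg 1 → 9:28 PM UTC.
Add 2 hours and 25 minutes layover in Montevideo → 11:53 PM UTC.
Add 1 hour 16 minutes leg 2 → 1:09 AM UTC (Dec 19).
Add 6 hours layover in Dhaka → 7:09 AM UTC.
Add 5 hours 23 minutes leg 3 → 12:32 PM UTC.
Add 2 hours 58 minutes layover in Edinburgh → 3:30 PM UTC.
Add 4 hours 4 minutes leg 4 → 7:34 PM UTC.
Brisbane is UTC+10:00, so local arrival = 7:34 PM + 10:00 = 5:34 AM on Dec 20.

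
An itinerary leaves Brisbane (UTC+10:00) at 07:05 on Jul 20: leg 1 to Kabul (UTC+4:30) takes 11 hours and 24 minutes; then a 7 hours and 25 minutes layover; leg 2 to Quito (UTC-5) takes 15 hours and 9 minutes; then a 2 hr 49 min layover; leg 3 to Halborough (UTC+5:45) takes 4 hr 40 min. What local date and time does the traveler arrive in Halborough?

Convert departure to UTC: 07:05 − 10:00 = 21:05 UTC on Jul 19.
Add 11 hours and 24 minutes leg 1 → 08:29 UTC (Jul 20).
Add 7 hours and 25 minutes layover in Kabul → 15:54 UTC.
Add 15 hours and 9 minutes leg 2 → 07:03 UTC (Jul 21).
Add 2 hours and 49 minutes layover in Quito → 09:52 UTC.
Add 4 hours and 40 minutes leg 3 → 14:32 UTC.
Halborough is UTC+5:45, so local arrival = 14:32 + 5:45 = 20:17 on Jul 21.

20:17 on Jul 21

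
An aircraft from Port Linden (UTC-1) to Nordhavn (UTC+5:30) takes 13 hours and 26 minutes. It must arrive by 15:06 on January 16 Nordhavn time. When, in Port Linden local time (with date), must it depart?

19:10 on January 15

Target arrival in UTC: 15:06 − 5:30 = 09:36 on Jan 16.
Subtract 13 hours 26 minutes → departure 20:10 UTC on Jan 15.
Port Linden is UTC−1:00: 20:10 − 1:00 = 19:10 on Jan 15.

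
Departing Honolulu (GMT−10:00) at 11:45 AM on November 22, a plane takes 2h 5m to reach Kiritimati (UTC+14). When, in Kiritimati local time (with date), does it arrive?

Convert departure to UTC: 11:45 AM + 10:00 = 9:45 PM UTC on Nov 22.
Add 2 hours 5 minutes travel time → 11:50 PM UTC.
Kiritimati is UTC+14:00, so local arrival = 11:50 PM + 14:00 = 1:50 PM on Nov 23.

1:50 PM on November 23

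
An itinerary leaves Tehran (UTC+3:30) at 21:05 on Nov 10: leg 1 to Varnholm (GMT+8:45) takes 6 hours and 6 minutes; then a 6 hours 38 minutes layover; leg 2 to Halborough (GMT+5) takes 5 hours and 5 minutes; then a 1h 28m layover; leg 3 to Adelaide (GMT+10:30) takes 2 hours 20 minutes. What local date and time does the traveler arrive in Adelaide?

01:42 on November 12

Convert departure to UTC: 21:05 − 3:30 = 17:35 UTC on Nov 10.
Add 6 hours and 6 minutes leg 1 → 23:41 UTC.
Add 6 hours 38 minutes layover in Varnholm → 06:19 UTC (Nov 11).
Add 5 hours and 5 minutes leg 2 → 11:24 UTC.
Add 1 hour 28 minutes layover in Halborough → 12:52 UTC.
Add 2 hours 20 minutes leg 3 → 15:12 UTC.
Adelaide is UTC+10:30, so local arrival = 15:12 + 10:30 = 01:42 on Nov 12.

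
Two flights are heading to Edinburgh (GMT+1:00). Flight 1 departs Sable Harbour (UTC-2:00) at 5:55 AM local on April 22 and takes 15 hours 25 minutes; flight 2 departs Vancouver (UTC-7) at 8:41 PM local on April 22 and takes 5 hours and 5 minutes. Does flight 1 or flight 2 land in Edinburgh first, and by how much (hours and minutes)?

the first, by 9 hours 26 minutes

Flight 1 in UTC: 5:55 AM + 2:00 = 7:55 AM on Apr 22.
+15 hours and 25 minutes → arrive 11:20 PM UTC on Apr 22.
Flight 2 in UTC: 8:41 PM + 7:00 = 3:41 AM on Apr 23.
+5 hours and 5 minutes → arrive 8:46 AM UTC on Apr 23.
Flight 1 lands earlier by 9 hours 26 minutes.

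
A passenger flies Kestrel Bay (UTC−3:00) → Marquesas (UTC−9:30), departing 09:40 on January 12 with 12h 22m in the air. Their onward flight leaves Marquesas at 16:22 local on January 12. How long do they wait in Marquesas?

Convert departure to UTC: 09:40 + 3:00 = 12:40 UTC on Jan 12.
Add 12 hours 22 minutes flight time → 01:02 UTC (Jan 13).
Marquesas is UTC−9:30, so local arrival = 01:02 − 9:30 = 15:32 on Jan 12.
Layover = 16:22 − 15:32 = 50 minutes.

50 minutes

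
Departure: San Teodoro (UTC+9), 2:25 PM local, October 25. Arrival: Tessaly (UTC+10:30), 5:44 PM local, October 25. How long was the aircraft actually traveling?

1 hour 49 minutes

Departure in UTC: 2:25 PM − 9:00 = 5:25 AM on Oct 25.
Arrival in UTC: 5:44 PM − 10:30 = 7:14 AM on Oct 25.
Elapsed = 7:14 AM − 5:25 AM = 1 hour 49 minutes.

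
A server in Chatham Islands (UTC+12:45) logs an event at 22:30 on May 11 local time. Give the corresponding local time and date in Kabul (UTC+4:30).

In UTC: 22:30 − 12:45 = 09:45 on May 11.
Kabul is UTC+4:30: 09:45 + 4:30 = 14:15 on May 11.

14:15 on May 11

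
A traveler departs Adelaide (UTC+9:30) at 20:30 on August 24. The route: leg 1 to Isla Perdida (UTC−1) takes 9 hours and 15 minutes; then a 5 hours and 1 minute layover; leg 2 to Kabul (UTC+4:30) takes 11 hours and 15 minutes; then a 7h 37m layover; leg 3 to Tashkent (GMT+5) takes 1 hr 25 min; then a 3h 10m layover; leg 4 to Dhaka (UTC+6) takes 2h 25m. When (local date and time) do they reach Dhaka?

09:08 on August 26

Convert departure to UTC: 20:30 − 9:30 = 11:00 UTC on Aug 24.
Add 9 hours 15 minutes leg 1 → 20:15 UTC.
Add 5 hours and 1 minute layover in Isla Perdida → 01:16 UTC (Aug 25).
Add 11 hours 15 minutes leg 2 → 12:31 UTC.
Add 7 hours and 37 minutes layover in Kabul → 20:08 UTC.
Add 1 hour and 25 minutes leg 3 → 21:33 UTC.
Add 3 hours and 10 minutes layover in Tashkent → 00:43 UTC (Aug 26).
Add 2 hours 25 minutes leg 4 → 03:08 UTC.
Dhaka is UTC+6:00, so local arrival = 03:08 + 6:00 = 09:08 on Aug 26.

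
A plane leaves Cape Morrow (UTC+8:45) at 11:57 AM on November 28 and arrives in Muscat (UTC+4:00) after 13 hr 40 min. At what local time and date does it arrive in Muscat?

8:52 PM on Nov 28

Convert departure to UTC: 11:57 AM − 8:45 = 3:12 AM UTC on Nov 28.
Add 13 hours and 40 minutes travel time → 4:52 PM UTC.
Muscat is UTC+4:00, so local arrival = 4:52 PM + 4:00 = 8:52 PM on Nov 28.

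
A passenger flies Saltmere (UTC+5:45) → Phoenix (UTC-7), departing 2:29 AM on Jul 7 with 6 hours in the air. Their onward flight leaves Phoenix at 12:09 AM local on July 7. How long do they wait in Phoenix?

4 hours 25 minutes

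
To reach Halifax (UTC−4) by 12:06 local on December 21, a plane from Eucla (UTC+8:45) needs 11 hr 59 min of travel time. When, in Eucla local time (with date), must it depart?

12:52 on December 21

Target arrival in UTC: 12:06 + 4:00 = 16:06 on Dec 21.
Subtract 11 hours 59 minutes → departure 04:07 UTC on Dec 21.
Eucla is UTC+8:45: 04:07 + 8:45 = 12:52 on Dec 21.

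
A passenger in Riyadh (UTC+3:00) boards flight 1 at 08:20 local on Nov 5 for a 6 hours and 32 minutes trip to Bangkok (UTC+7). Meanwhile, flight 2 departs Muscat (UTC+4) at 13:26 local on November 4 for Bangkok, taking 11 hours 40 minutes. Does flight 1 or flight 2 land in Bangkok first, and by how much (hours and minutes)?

the second, by 14 hours 46 minutes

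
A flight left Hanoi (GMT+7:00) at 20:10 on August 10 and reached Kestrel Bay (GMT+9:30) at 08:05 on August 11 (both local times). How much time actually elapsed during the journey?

9 hours 25 minutes

Departure in UTC: 20:10 − 7:00 = 13:10 on Aug 10.
Arrival in UTC: 08:05 − 9:30 = 22:35 on Aug 10.
Elapsed = 22:35 − 13:10 = 9 hours 25 minutes.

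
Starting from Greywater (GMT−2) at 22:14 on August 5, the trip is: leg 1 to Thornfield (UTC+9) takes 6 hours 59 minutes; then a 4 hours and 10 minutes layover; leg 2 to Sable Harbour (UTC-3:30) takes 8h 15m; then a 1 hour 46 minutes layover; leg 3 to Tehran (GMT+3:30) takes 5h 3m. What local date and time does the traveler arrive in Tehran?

05:57 on August 7

Convert departure to UTC: 22:14 + 2:00 = 00:14 UTC on Aug 6.
Add 6 hours and 59 minutes leg 1 → 07:13 UTC.
Add 4 hours and 10 minutes layover in Thornfield → 11:23 UTC.
Add 8 hours and 15 minutes leg 2 → 19:38 UTC.
Add 1 hour 46 minutes layover in Sable Harbour → 21:24 UTC.
Add 5 hours and 3 minutes leg 3 → 02:27 UTC (Aug 7).
Tehran is UTC+3:30, so local arrival = 02:27 + 3:30 = 05:57 on Aug 7.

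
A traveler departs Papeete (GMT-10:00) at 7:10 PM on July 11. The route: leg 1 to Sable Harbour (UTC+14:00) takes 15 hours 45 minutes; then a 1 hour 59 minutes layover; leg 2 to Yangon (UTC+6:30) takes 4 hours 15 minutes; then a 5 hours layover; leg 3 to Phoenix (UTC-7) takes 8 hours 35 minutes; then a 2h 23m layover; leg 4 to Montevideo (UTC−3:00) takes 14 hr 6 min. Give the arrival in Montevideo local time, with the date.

Convert departure to UTC: 7:10 PM + 10:00 = 5:10 AM UTC on Jul 12.
Add 15 hours and 45 minutes leg 1 → 8:55 PM UTC.
Add 1 hour 59 minutes layover in Sable Harbour → 10:54 PM UTC.
Add 4 hours 15 minutes leg 2 → 3:09 AM UTC (Jul 13).
Add 5 hours layover in Yangon → 8:09 AM UTC.
Add 8 hours and 35 minutes leg 3 → 4:44 PM UTC.
Add 2 hours and 23 minutes layover in Phoenix → 7:07 PM UTC.
Add 14 hours and 6 minutes leg 4 → 9:13 AM UTC (Jul 14).
Montevideo is UTC−3:00, so local arrival = 9:13 AM − 3:00 = 6:13 AM on Jul 14.

6:13 AM on Jul 14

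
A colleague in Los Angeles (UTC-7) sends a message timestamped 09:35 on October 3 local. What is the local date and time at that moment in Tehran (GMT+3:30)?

20:05 on Oct 3

In UTC: 09:35 + 7:00 = 16:35 on Oct 3.
Tehran is UTC+3:30: 16:35 + 3:30 = 20:05 on Oct 3.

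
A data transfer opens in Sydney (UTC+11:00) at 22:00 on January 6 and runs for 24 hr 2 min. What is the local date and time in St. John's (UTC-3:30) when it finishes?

07:32 on Jan 7

Convert start to UTC: 22:00 − 11:00 = 11:00 UTC on Jan 6.
Add 24 hours 2 minutes duration → 11:02 UTC (Jan 7).
St. John's is UTC−3:30, so local end time = 11:02 − 3:30 = 07:32 on Jan 7.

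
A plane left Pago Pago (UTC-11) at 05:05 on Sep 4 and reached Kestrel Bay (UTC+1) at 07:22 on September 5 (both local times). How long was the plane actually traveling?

Departure in UTC: 05:05 + 11:00 = 16:05 on Sep 4.
Arrival in UTC: 07:22 − 1:00 = 06:22 on Sep 5.
Elapsed = 06:22 − 16:05 (+1 day) = 14 hours 17 minutes.

14 hours 17 minutes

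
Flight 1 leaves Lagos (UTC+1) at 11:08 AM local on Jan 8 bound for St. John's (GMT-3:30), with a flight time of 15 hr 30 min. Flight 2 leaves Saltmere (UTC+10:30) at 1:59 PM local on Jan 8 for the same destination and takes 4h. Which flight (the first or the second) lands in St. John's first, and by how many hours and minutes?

the second, by 18 hours 9 minutes

Flight 1 in UTC: 11:08 AM − 1:00 = 10:08 AM on Jan 8.
+15 hours 30 minutes → arrive 1:38 AM UTC on Jan 9.
Flight 2 in UTC: 1:59 PM − 10:30 = 3:29 AM on Jan 8.
+4 hours → arrive 7:29 AM UTC on Jan 8.
Flight 2 lands earlier by 18 hours 9 minutes.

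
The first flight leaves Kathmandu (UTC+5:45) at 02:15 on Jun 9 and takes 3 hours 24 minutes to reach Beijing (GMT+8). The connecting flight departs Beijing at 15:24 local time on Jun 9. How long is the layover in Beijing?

Convert departure to UTC: 02:15 − 5:45 = 20:30 UTC on Jun 8.
Add 3 hours 24 minutes flight time → 23:54 UTC.
Beijing is UTC+8:00, so local arrival = 23:54 + 8:00 = 07:54 on Jun 9.
Layover = 15:24 − 07:54 = 7 hours 30 minutes.

7 hours 30 minutes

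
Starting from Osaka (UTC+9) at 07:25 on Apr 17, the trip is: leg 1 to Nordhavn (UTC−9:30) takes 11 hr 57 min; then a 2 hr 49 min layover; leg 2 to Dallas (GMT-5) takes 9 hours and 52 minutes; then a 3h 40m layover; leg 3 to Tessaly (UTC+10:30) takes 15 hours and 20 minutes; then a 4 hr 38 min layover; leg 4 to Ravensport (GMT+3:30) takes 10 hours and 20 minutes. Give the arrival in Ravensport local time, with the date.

12:31 on April 19

Convert departure to UTC: 07:25 − 9:00 = 22:25 UTC on Apr 16.
Add 11 hours 57 minutes leg 1 → 10:22 UTC (Apr 17).
Add 2 hours 49 minutes layover in Nordhavn → 13:11 UTC.
Add 9 hours 52 minutes leg 2 → 23:03 UTC.
Add 3 hours 40 minutes layover in Dallas → 02:43 UTC (Apr 18).
Add 15 hours and 20 minutes leg 3 → 18:03 UTC.
Add 4 hours 38 minutes layover in Tessaly → 22:41 UTC.
Add 10 hours and 20 minutes leg 4 → 09:01 UTC (Apr 19).
Ravensport is UTC+3:30, so local arrival = 09:01 + 3:30 = 12:31 on Apr 19.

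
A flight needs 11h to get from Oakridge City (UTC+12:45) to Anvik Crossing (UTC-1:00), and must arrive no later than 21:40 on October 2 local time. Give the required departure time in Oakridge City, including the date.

00:25 on Oct 3

Target arrival in UTC: 21:40 + 1:00 = 22:40 on Oct 2.
Subtract 11 hours → departure 11:40 UTC on Oct 2.
Oakridge City is UTC+12:45: 11:40 + 12:45 = 00:25 on Oct 3.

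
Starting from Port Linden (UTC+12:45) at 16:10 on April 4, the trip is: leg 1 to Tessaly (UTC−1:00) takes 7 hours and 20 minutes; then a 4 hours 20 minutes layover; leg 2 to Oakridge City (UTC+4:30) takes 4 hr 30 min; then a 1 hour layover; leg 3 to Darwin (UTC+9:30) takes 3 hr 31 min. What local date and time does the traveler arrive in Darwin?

09:36 on April 5

Convert departure to UTC: 16:10 − 12:45 = 03:25 UTC on Apr 4.
Add 7 hours and 20 minutes leg 1 → 10:45 UTC.
Add 4 hours 20 minutes layover in Tessaly → 15:05 UTC.
Add 4 hours 30 minutes leg 2 → 19:35 UTC.
Add 1 hour layover in Oakridge City → 20:35 UTC.
Add 3 hours 31 minutes leg 3 → 00:06 UTC (Apr 5).
Darwin is UTC+9:30, so local arrival = 00:06 + 9:30 = 09:36 on Apr 5.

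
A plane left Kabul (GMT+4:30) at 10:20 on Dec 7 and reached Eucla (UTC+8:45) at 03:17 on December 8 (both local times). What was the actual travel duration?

Eucla is 4:15 ahead of Kabul.
Clock-face elapsed time (ignoring zones) is 16 hours 57 minutes.
Actual elapsed = 16 hours 57 minutes − 4:15 = 12 hours 42 minutes.

12 hours 42 minutes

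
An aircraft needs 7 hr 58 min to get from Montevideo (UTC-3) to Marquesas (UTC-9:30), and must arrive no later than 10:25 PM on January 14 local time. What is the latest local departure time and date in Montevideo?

Target arrival in UTC: 10:25 PM + 9:30 = 7:55 AM on Jan 15.
Subtract 7 hours and 58 minutes → departure 11:57 PM UTC on Jan 14.
Montevideo is UTC−3:00: 11:57 PM − 3:00 = 8:57 PM on Jan 14.

8:57 PM on January 14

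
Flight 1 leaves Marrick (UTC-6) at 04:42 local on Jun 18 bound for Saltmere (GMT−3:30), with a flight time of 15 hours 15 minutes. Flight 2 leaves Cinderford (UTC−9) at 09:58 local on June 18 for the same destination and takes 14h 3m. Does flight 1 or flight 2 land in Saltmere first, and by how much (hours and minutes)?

the first, by 7 hours 4 minutes

Flight 1 in UTC: 04:42 + 6:00 = 10:42 on Jun 18.
+15 hours 15 minutes → arrive 01:57 UTC on Jun 19.
Flight 2 in UTC: 09:58 + 9:00 = 18:58 on Jun 18.
+14 hours and 3 minutes → arrive 09:01 UTC on Jun 19.
Flight 1 lands earlier by 7 hours 4 minutes.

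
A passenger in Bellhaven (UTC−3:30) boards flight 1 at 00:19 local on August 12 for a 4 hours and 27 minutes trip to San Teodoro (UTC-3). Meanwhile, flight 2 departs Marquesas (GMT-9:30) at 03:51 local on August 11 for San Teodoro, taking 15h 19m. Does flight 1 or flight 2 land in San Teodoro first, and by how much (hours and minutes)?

Flight 1 in UTC: 00:19 + 3:30 = 03:49 on Aug 12.
+4 hours and 27 minutes → arrive 08:16 UTC on Aug 12.
Flight 2 in UTC: 03:51 + 9:30 = 13:21 on Aug 11.
+15 hours 19 minutes → arrive 04:40 UTC on Aug 12.
Flight 2 lands earlier by 3 hours 36 minutes.

the second, by 3 hours 36 minutes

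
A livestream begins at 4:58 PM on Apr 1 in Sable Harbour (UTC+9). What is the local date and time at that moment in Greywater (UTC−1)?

In UTC: 4:58 PM − 9:00 = 7:58 AM on Apr 1.
Greywater is UTC−1:00: 7:58 AM − 1:00 = 6:58 AM on Apr 1.

6:58 AM on April 1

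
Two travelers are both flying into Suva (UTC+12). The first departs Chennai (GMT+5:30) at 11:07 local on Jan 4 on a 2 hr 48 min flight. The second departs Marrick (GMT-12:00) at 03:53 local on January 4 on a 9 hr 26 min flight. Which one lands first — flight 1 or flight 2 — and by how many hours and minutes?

Flight 1 in UTC: 11:07 − 5:30 = 05:37 on Jan 4.
+2 hours and 48 minutes → arrive 08:25 UTC on Jan 4.
Flight 2 in UTC: 03:53 + 12:00 = 15:53 on Jan 4.
+9 hours 26 minutes → arrive 01:19 UTC on Jan 5.
Flight 1 lands earlier by 16 hours 54 minutes.

the first, by 16 hours 54 minutes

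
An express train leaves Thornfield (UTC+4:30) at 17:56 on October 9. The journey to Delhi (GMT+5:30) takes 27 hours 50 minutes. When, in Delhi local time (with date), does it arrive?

Delhi is 1:00 ahead of Thornfield.
After 27 hours and 50 minutes it is 21:46 (Oct 10) in Thornfield.
Shift by the zone difference: 21:46 + 1:00 = 22:46 on Oct 10 in Delhi.

22:46 on October 10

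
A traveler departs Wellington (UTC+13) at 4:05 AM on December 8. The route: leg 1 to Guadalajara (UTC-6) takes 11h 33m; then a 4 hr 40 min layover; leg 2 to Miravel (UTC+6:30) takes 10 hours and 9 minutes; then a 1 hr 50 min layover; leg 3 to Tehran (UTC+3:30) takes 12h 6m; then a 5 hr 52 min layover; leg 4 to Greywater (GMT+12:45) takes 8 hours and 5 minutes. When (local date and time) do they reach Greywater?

Convert departure to UTC: 4:05 AM − 13:00 = 3:05 PM UTC on Dec 7.
Add 11 hours and 33 minutes leg 1 → 2:38 AM UTC (Dec 8).
Add 4 hours and 40 minutes layover in Guadalajara → 7:18 AM UTC.
Add 10 hours and 9 minutes leg 2 → 5:27 PM UTC.
Add 1 hour 50 minutes layover in Miravel → 7:17 PM UTC.
Add 12 hours and 6 minutes leg 3 → 7:23 AM UTC (Dec 9).
Add 5 hours 52 minutes layover in Tehran → 1:15 PM UTC.
Add 8 hours 5 minutes leg 4 → 9:20 PM UTC.
Greywater is UTC+12:45, so local arrival = 9:20 PM + 12:45 = 10:05 AM on Dec 10.

10:05 AM on Dec 10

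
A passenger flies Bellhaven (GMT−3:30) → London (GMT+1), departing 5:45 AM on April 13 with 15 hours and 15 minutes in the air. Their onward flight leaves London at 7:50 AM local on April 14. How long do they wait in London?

Convert departure to UTC: 5:45 AM + 3:30 = 9:15 AM UTC on Apr 13.
Add 15 hours 15 minutes flight time → 12:30 AM UTC (Apr 14).
London is UTC+1:00, so local arrival = 12:30 AM + 1:00 = 1:30 AM on Apr 14.
Layover = 7:50 AM − 1:30 AM = 6 hours 20 minutes.

6 hours 20 minutes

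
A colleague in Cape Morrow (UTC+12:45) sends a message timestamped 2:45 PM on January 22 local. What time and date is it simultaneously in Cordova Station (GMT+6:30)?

8:30 AM on January 22

In UTC: 2:45 PM − 12:45 = 2:00 AM on Jan 22.
Cordova Station is UTC+6:30: 2:00 AM + 6:30 = 8:30 AM on Jan 22.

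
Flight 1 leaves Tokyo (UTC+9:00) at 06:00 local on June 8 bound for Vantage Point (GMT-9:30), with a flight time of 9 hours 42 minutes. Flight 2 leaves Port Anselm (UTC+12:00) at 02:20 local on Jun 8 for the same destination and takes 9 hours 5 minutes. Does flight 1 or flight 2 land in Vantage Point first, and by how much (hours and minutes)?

Flight 1 in UTC: 06:00 − 9:00 = 21:00 on Jun 7.
+9 hours and 42 minutes → arrive 06:42 UTC on Jun 8.
Flight 2 in UTC: 02:20 − 12:00 = 14:20 on Jun 7.
+9 hours 5 minutes → arrive 23:25 UTC on Jun 7.
Flight 2 lands earlier by 7 hours 17 minutes.

the second, by 7 hours 17 minutes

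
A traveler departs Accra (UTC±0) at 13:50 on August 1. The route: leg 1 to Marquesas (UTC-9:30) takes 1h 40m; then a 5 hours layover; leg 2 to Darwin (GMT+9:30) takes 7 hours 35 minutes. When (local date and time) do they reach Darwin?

13:35 on Aug 2

Accra is at UTC+0, so departure is already 13:50 UTC on Aug 1.
Add 1 hour 40 minutes leg 1 → 15:30 UTC.
Add 5 hours layover in Marquesas → 20:30 UTC.
Add 7 hours 35 minutes leg 2 → 04:05 UTC (Aug 2).
Darwin is UTC+9:30, so local arrival = 04:05 + 9:30 = 13:35 on Aug 2.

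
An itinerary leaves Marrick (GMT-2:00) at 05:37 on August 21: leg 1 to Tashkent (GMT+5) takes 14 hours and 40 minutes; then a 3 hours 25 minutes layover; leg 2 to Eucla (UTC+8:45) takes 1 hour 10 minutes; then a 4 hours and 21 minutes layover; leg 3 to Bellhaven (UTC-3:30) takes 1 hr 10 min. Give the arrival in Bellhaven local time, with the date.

04:53 on August 22

Convert departure to UTC: 05:37 + 2:00 = 07:37 UTC on Aug 21.
Add 14 hours and 40 minutes leg 1 → 22:17 UTC.
Add 3 hours and 25 minutes layover in Tashkent → 01:42 UTC (Aug 22).
Add 1 hour and 10 minutes leg 2 → 02:52 UTC.
Add 4 hours 21 minutes layover in Eucla → 07:13 UTC.
Add 1 hour and 10 minutes leg 3 → 08:23 UTC.
Bellhaven is UTC−3:30, so local arrival = 08:23 − 3:30 = 04:53 on Aug 22.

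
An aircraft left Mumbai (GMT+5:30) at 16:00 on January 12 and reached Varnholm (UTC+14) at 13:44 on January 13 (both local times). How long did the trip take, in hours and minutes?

13 hours 14 minutes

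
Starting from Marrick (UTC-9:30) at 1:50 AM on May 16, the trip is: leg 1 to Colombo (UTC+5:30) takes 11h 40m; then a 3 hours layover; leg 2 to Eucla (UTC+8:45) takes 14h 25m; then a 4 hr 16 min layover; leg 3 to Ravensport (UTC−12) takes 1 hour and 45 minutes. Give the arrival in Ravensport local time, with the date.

10:26 AM on May 17

Convert departure to UTC: 1:50 AM + 9:30 = 11:20 AM UTC on May 16.
Add 11 hours 40 minutes leg 1 → 11:00 PM UTC.
Add 3 hours layover in Colombo → 2:00 AM UTC (May 17).
Add 14 hours 25 minutes leg 2 → 4:25 PM UTC.
Add 4 hours 16 minutes layover in Eucla → 8:41 PM UTC.
Add 1 hour and 45 minutes leg 3 → 10:26 PM UTC.
Ravensport is UTC−12:00, so local arrival = 10:26 PM − 12:00 = 10:26 AM on May 17.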